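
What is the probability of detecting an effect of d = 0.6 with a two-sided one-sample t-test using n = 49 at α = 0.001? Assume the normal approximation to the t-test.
Power ≈ 0.82

Power calculation (one-sample t-test, normal approximation):
z_β = d · √n - z_{α/2}
z_β = 0.6 · √49 - 3.291
z_β = 0.6 · 7.000 - 3.291
z_β = 0.909

Power = Φ(z_β) = Φ(0.909) ≈ 0.818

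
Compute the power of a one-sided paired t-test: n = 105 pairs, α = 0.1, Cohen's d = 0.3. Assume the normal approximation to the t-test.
Power ≈ 0.96

Power calculation (paired t-test, normal approximation):
z_β = d · √n - z_α
z_β = 0.3 · √105 - 1.282
z_β = 0.3 · 10.247 - 1.282
z_β = 1.793

Power = Φ(z_β) = Φ(1.793) ≈ 0.963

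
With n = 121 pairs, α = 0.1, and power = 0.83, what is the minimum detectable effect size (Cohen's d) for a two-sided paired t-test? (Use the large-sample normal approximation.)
d ≈ 0.24

Minimum detectable effect (paired t-test, normal approximation):
d = (z_{α/2} + z_β) / √n
d = (1.645 + 0.954) / √121
d = 2.599 / 11.000
d ≈ 0.24

By Cohen's convention (0.2 small / 0.5 medium / 0.8 large): small effect.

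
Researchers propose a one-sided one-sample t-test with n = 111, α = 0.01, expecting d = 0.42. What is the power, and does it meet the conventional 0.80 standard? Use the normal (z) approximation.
Power ≈ 0.98; the study is adequately powered (power ≥ 0.80)

Power calculation (one-sample t-test, normal approximation):
z_β = d · √n - z_α
z_β = 0.42 · √111 - 2.326
z_β = 0.42 · 10.536 - 2.326
z_β = 2.099

Power = Φ(z_β) = Φ(2.099) ≈ 0.982

Effect size d = 0.42 is small by Cohen's convention (0.2/0.5/0.8).

Threshold: power ≥ 0.80 is conventionally adequate.
Power ≈ 0.98 → the study is adequately powered (power ≥ 0.80).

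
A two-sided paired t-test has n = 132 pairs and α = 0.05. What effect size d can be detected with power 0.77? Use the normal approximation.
d ≈ 0.23

Minimum detectable effect (paired t-test, normal approximation):
d = (z_{α/2} + z_β) / √n
d = (1.960 + 0.739) / √132
d = 2.699 / 11.489
d ≈ 0.23

By Cohen's convention (0.2 small / 0.5 medium / 0.8 large): small effect.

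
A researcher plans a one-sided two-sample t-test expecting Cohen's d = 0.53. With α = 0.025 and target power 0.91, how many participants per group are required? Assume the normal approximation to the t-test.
n = 78 per group

Sample size formula (two-sample t-test, normal approximation):
n = 2 · ((z_α + z_β) / d)²

z_α = 1.960 (for α = 0.025, one-sided)
z_β = 1.341 (for power = 0.91)
d = 0.53

n = 2 · ((1.960 + 1.341) / 0.53)²
n = 2 · (6.228)²
n ≈ 77.58
Round up to the next whole number: n = 78 per group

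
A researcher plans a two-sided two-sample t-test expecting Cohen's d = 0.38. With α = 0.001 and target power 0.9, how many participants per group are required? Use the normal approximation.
n = 290 per group

Sample size formula (two-sample t-test, normal approximation):
n = 2 · ((z_{α/2} + z_β) / d)²

z_{α/2} = 3.291 (for α = 0.001, two-sided)
z_β = 1.282 (for power = 0.9)
d = 0.38

n = 2 · ((3.291 + 1.282) / 0.38)²
n = 2 · (12.034)²
n ≈ 289.63
Round up to the next whole number: n = 290 per group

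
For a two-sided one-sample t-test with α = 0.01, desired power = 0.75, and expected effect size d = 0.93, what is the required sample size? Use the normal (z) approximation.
n = 13

Sample size formula (one-sample t-test, normal approximation):
n = ((z_{α/2} + z_β) / d)²

z_{α/2} = 2.576 (for α = 0.01, two-sided)
z_β = 0.674 (for power = 0.75)
d = 0.93

n = ((2.576 + 0.674) / 0.93)²
n = (3.495)²
n ≈ 12.22
Round up to the next whole number: n = 13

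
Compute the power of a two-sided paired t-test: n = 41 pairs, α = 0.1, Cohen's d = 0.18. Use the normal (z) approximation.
Power ≈ 0.31

Power calculation (paired t-test, normal approximation):
z_β = d · √n - z_{α/2}
z_β = 0.18 · √41 - 1.645
z_β = 0.18 · 6.403 - 1.645
z_β = -0.492

Power = Φ(z_β) = Φ(-0.492) ≈ 0.311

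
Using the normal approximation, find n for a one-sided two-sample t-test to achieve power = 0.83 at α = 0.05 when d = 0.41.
n = 81 per group

Sample size formula (two-sample t-test, normal approximation):
n = 2 · ((z_α + z_β) / d)²

z_α = 1.645 (for α = 0.05, one-sided)
z_β = 0.954 (for power = 0.83)
d = 0.41

n = 2 · ((1.645 + 0.954) / 0.41)²
n = 2 · (6.339)²
n ≈ 80.37
Round up to the next whole number: n = 81 per group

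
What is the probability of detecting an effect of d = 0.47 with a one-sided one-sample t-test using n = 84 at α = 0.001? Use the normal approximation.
Power ≈ 0.89

Power calculation (one-sample t-test, normal approximation):
z_β = d · √n - z_α
z_β = 0.47 · √84 - 3.090
z_β = 0.47 · 9.165 - 3.090
z_β = 1.217

Power = Φ(z_β) = Φ(1.217) ≈ 0.888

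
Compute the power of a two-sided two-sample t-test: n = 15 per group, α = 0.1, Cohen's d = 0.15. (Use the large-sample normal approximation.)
Power ≈ 0.11

Power calculation (two-sample t-test, normal approximation):
z_β = d · √(n/2) - z_{α/2}
z_β = 0.15 · √(15/2) - 1.645
z_β = 0.15 · 2.739 - 1.645
z_β = -1.234

Power = Φ(z_β) = Φ(-1.234) ≈ 0.109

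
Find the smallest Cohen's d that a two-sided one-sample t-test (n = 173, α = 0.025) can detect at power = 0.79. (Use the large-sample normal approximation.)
d ≈ 0.23

Minimum detectable effect (one-sample t-test, normal approximation):
d = (z_{α/2} + z_β) / √n
d = (2.241 + 0.806) / √173
d = 3.048 / 13.153
d ≈ 0.23

By Cohen's convention (0.2 small / 0.5 medium / 0.8 large): small effect.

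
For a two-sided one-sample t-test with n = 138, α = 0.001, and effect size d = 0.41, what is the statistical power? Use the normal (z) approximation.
Power ≈ 0.94

Power calculation (one-sample t-test, normal approximation):
z_β = d · √n - z_{α/2}
z_β = 0.41 · √138 - 3.291
z_β = 0.41 · 11.747 - 3.291
z_β = 1.526

Power = Φ(z_β) = Φ(1.526) ≈ 0.936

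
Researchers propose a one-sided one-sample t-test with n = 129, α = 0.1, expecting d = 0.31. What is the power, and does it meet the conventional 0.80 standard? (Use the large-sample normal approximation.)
Power ≈ 0.99; the study is adequately powered (power ≥ 0.80)

Power calculation (one-sample t-test, normal approximation):
z_β = d · √n - z_α
z_β = 0.31 · √129 - 1.282
z_β = 0.31 · 11.358 - 1.282
z_β = 2.239

Power = Φ(z_β) = Φ(2.239) ≈ 0.987

Effect size d = 0.31 is small by Cohen's convention (0.2/0.5/0.8).

Threshold: power ≥ 0.80 is conventionally adequate.
Power ≈ 0.99 → the study is adequately powered (power ≥ 0.80).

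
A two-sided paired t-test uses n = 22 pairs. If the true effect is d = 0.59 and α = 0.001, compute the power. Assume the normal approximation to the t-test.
Power ≈ 0.30

Power calculation (paired t-test, normal approximation):
z_β = d · √n - z_{α/2}
z_β = 0.59 · √22 - 3.291
z_β = 0.59 · 4.690 - 3.291
z_β = -0.523

Power = Φ(z_β) = Φ(-0.523) ≈ 0.300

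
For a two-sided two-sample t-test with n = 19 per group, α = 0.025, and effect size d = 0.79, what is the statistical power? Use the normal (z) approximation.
Power ≈ 0.58

Power calculation (two-sample t-test, normal approximation):
z_β = d · √(n/2) - z_{α/2}
z_β = 0.79 · √(19/2) - 2.241
z_β = 0.79 · 3.082 - 2.241
z_β = 0.194

Power = Φ(z_β) = Φ(0.194) ≈ 0.577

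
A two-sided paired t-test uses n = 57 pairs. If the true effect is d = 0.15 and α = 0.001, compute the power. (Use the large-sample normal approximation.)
Power ≈ 0.02

Power calculation (paired t-test, normal approximation):
z_β = d · √n - z_{α/2}
z_β = 0.15 · √57 - 3.291
z_β = 0.15 · 7.550 - 3.291
z_β = -2.158

Power = Φ(z_β) = Φ(-2.158) ≈ 0.015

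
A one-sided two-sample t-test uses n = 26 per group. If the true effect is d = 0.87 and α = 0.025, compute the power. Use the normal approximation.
Power ≈ 0.88

Power calculation (two-sample t-test, normal approximation):
z_β = d · √(n/2) - z_α
z_β = 0.87 · √(26/2) - 1.960
z_β = 0.87 · 3.606 - 1.960
z_β = 1.177

Power = Φ(z_β) = Φ(1.177) ≈ 0.880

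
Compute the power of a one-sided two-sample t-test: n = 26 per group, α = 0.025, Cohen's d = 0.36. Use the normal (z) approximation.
Power ≈ 0.25

Power calculation (two-sample t-test, normal approximation):
z_β = d · √(n/2) - z_α
z_β = 0.36 · √(26/2) - 1.960
z_β = 0.36 · 3.606 - 1.960
z_β = -0.662

Power = Φ(z_β) = Φ(-0.662) ≈ 0.254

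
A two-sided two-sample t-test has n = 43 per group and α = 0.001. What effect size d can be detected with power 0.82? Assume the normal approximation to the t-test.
d ≈ 0.91

Minimum detectable effect (two-sample t-test, normal approximation):
d = (z_{α/2} + z_β) / √(n/2)
d = (3.291 + 0.915) / √(43/2)
d = 4.206 / 4.637
d ≈ 0.91

By Cohen's convention (0.2 small / 0.5 medium / 0.8 large): large effect.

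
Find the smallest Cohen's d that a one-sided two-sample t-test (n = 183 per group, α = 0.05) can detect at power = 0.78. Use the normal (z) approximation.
d ≈ 0.25

Minimum detectable effect (two-sample t-test, normal approximation):
d = (z_α + z_β) / √(n/2)
d = (1.645 + 0.772) / √(183/2)
d = 2.417 / 9.566
d ≈ 0.25

By Cohen's convention (0.2 small / 0.5 medium / 0.8 large): small effect.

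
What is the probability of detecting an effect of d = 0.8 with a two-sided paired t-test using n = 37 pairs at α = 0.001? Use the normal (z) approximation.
Power ≈ 0.94

Power calculation (paired t-test, normal approximation):
z_β = d · √n - z_{α/2}
z_β = 0.8 · √37 - 3.291
z_β = 0.8 · 6.083 - 3.291
z_β = 1.576

Power = Φ(z_β) = Φ(1.576) ≈ 0.942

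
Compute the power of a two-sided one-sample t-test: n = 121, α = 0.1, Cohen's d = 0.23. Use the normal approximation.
Power ≈ 0.81

Power calculation (one-sample t-test, normal approximation):
z_β = d · √n - z_{α/2}
z_β = 0.23 · √121 - 1.645
z_β = 0.23 · 11.000 - 1.645
z_β = 0.885

Power = Φ(z_β) = Φ(0.885) ≈ 0.812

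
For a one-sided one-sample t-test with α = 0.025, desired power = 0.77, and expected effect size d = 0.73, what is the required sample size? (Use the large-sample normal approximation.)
n = 14

Sample size formula (one-sample t-test, normal approximation):
n = ((z_α + z_β) / d)²

z_α = 1.960 (for α = 0.025, one-sided)
z_β = 0.739 (for power = 0.77)
d = 0.73

n = ((1.960 + 0.739) / 0.73)²
n = (3.697)²
n ≈ 13.67
Round up to the next whole number: n = 14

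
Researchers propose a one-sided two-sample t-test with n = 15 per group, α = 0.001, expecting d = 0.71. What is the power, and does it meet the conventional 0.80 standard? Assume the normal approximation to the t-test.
Power ≈ 0.13; the study is underpowered (power < 0.80)

Power calculation (two-sample t-test, normal approximation):
z_β = d · √(n/2) - z_α
z_β = 0.71 · √(15/2) - 3.090
z_β = 0.71 · 2.739 - 3.090
z_β = -1.146

Power = Φ(z_β) = Φ(-1.146) ≈ 0.126

Effect size d = 0.71 is medium by Cohen's convention (0.2/0.5/0.8).

Threshold: power ≥ 0.80 is conventionally adequate.
Power ≈ 0.13 → the study is underpowered (power < 0.80).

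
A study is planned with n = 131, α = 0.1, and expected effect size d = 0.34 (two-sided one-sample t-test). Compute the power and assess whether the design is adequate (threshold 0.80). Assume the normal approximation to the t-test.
Power ≈ 0.99; the study is adequately powered (power ≥ 0.80)

Power calculation (one-sample t-test, normal approximation):
z_β = d · √n - z_{α/2}
z_β = 0.34 · √131 - 1.645
z_β = 0.34 · 11.446 - 1.645
z_β = 2.247

Power = Φ(z_β) = Φ(2.247) ≈ 0.988

Effect size d = 0.34 is small by Cohen's convention (0.2/0.5/0.8).

Threshold: power ≥ 0.80 is conventionally adequate.
Power ≈ 0.99 → the study is adequately powered (power ≥ 0.80).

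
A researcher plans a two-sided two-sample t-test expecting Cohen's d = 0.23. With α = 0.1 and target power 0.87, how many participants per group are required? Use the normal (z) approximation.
n = 291 per group

Sample size formula (two-sample t-test, normal approximation):
n = 2 · ((z_{α/2} + z_β) / d)²

z_{α/2} = 1.645 (for α = 0.1, two-sided)
z_β = 1.126 (for power = 0.87)
d = 0.23

n = 2 · ((1.645 + 1.126) / 0.23)²
n = 2 · (12.048)²
n ≈ 290.31
Round up to the next whole number: n = 291 per group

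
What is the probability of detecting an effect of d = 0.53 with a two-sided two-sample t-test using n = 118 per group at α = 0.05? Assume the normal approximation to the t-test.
Power ≈ 0.98

Power calculation (two-sample t-test, normal approximation):
z_β = d · √(n/2) - z_{α/2}
z_β = 0.53 · √(118/2) - 1.960
z_β = 0.53 · 7.681 - 1.960
z_β = 2.111

Power = Φ(z_β) = Φ(2.111) ≈ 0.983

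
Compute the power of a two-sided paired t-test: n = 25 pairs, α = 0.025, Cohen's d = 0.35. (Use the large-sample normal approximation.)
Power ≈ 0.31

Power calculation (paired t-test, normal approximation):
z_β = d · √n - z_{α/2}
z_β = 0.35 · √25 - 2.241
z_β = 0.35 · 5.000 - 2.241
z_β = -0.491

Power = Φ(z_β) = Φ(-0.491) ≈ 0.312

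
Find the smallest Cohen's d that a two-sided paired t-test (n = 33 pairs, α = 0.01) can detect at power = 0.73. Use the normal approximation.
d ≈ 0.56

Minimum detectable effect (paired t-test, normal approximation):
d = (z_{α/2} + z_β) / √n
d = (2.576 + 0.613) / √33
d = 3.189 / 5.745
d ≈ 0.56

By Cohen's convention (0.2 small / 0.5 medium / 0.8 large): medium effect.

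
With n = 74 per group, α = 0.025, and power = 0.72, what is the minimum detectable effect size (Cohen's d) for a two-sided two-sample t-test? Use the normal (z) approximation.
d ≈ 0.46

Minimum detectable effect (two-sample t-test, normal approximation):
d = (z_{α/2} + z_β) / √(n/2)
d = (2.241 + 0.583) / √(74/2)
d = 2.824 / 6.083
d ≈ 0.46

By Cohen's convention (0.2 small / 0.5 medium / 0.8 large): small effect.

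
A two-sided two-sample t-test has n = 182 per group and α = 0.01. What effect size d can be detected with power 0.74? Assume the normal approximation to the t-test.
d ≈ 0.34

Minimum detectable effect (two-sample t-test, normal approximation):
d = (z_{α/2} + z_β) / √(n/2)
d = (2.576 + 0.643) / √(182/2)
d = 3.219 / 9.539
d ≈ 0.34

By Cohen's convention (0.2 small / 0.5 medium / 0.8 large): small effect.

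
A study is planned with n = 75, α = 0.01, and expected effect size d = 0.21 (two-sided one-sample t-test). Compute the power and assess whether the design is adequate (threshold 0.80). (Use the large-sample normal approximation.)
Power ≈ 0.22; the study is underpowered (power < 0.80)

Power calculation (one-sample t-test, normal approximation):
z_β = d · √n - z_{α/2}
z_β = 0.21 · √75 - 2.576
z_β = 0.21 · 8.660 - 2.576
z_β = -0.757

Power = Φ(z_β) = Φ(-0.757) ≈ 0.224

Effect size d = 0.21 is small by Cohen's convention (0.2/0.5/0.8).

Threshold: power ≥ 0.80 is conventionally adequate.
Power ≈ 0.22 → the study is underpowered (power < 0.80).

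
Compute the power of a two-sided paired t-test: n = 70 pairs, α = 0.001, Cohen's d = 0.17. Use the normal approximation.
Power ≈ 0.03

Power calculation (paired t-test, normal approximation):
z_β = d · √n - z_{α/2}
z_β = 0.17 · √70 - 3.291
z_β = 0.17 · 8.367 - 3.291
z_β = -1.868

Power = Φ(z_β) = Φ(-1.868) ≈ 0.031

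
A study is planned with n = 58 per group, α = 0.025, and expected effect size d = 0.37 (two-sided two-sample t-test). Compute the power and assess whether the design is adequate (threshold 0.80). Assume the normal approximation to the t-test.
Power ≈ 0.40; the study is underpowered (power < 0.80)

Power calculation (two-sample t-test, normal approximation):
z_β = d · √(n/2) - z_{α/2}
z_β = 0.37 · √(58/2) - 2.241
z_β = 0.37 · 5.385 - 2.241
z_β = -0.249

Power = Φ(z_β) = Φ(-0.249) ≈ 0.402

Effect size d = 0.37 is small by Cohen's convention (0.2/0.5/0.8).

Threshold: power ≥ 0.80 is conventionally adequate.
Power ≈ 0.40 → the study is underpowered (power < 0.80).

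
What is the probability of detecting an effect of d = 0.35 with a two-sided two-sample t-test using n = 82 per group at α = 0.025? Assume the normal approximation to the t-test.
Power ≈ 0.50

Power calculation (two-sample t-test, normal approximation):
z_β = d · √(n/2) - z_{α/2}
z_β = 0.35 · √(82/2) - 2.241
z_β = 0.35 · 6.403 - 2.241
z_β = -0.000

Power = Φ(z_β) = Φ(-0.000) ≈ 0.500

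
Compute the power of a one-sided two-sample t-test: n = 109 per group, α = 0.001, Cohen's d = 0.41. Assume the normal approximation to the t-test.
Power ≈ 0.47

Power calculation (two-sample t-test, normal approximation):
z_β = d · √(n/2) - z_α
z_β = 0.41 · √(109/2) - 3.090
z_β = 0.41 · 7.382 - 3.090
z_β = -0.063

Power = Φ(z_β) = Φ(-0.063) ≈ 0.475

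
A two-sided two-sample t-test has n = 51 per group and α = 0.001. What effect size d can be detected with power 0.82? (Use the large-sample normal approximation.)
d ≈ 0.83

Minimum detectable effect (two-sample t-test, normal approximation):
d = (z_{α/2} + z_β) / √(n/2)
d = (3.291 + 0.915) / √(51/2)
d = 4.206 / 5.050
d ≈ 0.83

By Cohen's convention (0.2 small / 0.5 medium / 0.8 large): large effect.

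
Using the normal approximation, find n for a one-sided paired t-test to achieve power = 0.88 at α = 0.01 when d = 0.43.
n = 67 pairs

Sample size formula (paired t-test, normal approximation):
n = ((z_α + z_β) / d)²

z_α = 2.326 (for α = 0.01, one-sided)
z_β = 1.175 (for power = 0.88)
d = 0.43

n = ((2.326 + 1.175) / 0.43)²
n = (8.142)²
n ≈ 66.29
Round up to the next whole number: n = 67 pairs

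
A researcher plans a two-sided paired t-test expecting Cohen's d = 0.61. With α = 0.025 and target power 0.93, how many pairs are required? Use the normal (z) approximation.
n = 38 pairs

Sample size formula (paired t-test, normal approximation):
n = ((z_{α/2} + z_β) / d)²

z_{α/2} = 2.241 (for α = 0.025, two-sided)
z_β = 1.476 (for power = 0.93)
d = 0.61

n = ((2.241 + 1.476) / 0.61)²
n = (6.093)²
n ≈ 37.12
Round up to the next whole number: n = 38 pairs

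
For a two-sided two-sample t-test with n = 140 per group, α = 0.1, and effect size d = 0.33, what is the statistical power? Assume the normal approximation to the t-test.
Power ≈ 0.87

Power calculation (two-sample t-test, normal approximation):
z_β = d · √(n/2) - z_{α/2}
z_β = 0.33 · √(140/2) - 1.645
z_β = 0.33 · 8.367 - 1.645
z_β = 1.116

Power = Φ(z_β) = Φ(1.116) ≈ 0.868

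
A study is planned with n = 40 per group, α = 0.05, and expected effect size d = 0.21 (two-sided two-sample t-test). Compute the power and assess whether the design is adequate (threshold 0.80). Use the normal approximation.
Power ≈ 0.15; the study is underpowered (power < 0.80)

Power calculation (two-sample t-test, normal approximation):
z_β = d · √(n/2) - z_{α/2}
z_β = 0.21 · √(40/2) - 1.960
z_β = 0.21 · 4.472 - 1.960
z_β = -1.021

Power = Φ(z_β) = Φ(-1.021) ≈ 0.154

Effect size d = 0.21 is small by Cohen's convention (0.2/0.5/0.8).

Threshold: power ≥ 0.80 is conventionally adequate.
Power ≈ 0.15 → the study is underpowered (power < 0.80).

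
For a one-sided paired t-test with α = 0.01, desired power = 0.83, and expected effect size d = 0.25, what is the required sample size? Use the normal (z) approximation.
n = 173 pairs

Sample size formula (paired t-test, normal approximation):
n = ((z_α + z_β) / d)²

z_α = 2.326 (for α = 0.01, one-sided)
z_β = 0.954 (for power = 0.83)
d = 0.25

n = ((2.326 + 0.954) / 0.25)²
n = (13.120)²
n ≈ 172.13
Round up to the next whole number: n = 173 pairs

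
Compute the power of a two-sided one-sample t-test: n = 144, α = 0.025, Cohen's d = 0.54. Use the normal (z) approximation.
Power ≈ 1.00

Power calculation (one-sample t-test, normal approximation):
z_β = d · √n - z_{α/2}
z_β = 0.54 · √144 - 2.241
z_β = 0.54 · 12.000 - 2.241
z_β = 4.239

Power = Φ(z_β) = Φ(4.239) ≈ 1.000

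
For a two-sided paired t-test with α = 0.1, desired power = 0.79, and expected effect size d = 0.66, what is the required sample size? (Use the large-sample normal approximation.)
n = 14 pairs

Sample size formula (paired t-test, normal approximation):
n = ((z_{α/2} + z_β) / d)²

z_{α/2} = 1.645 (for α = 0.1, two-sided)
z_β = 0.806 (for power = 0.79)
d = 0.66

n = ((1.645 + 0.806) / 0.66)²
n = (3.714)²
n ≈ 13.79
Round up to the next whole number: n = 14 pairs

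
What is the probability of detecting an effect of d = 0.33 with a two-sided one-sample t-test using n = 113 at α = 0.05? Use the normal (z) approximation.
Power ≈ 0.94

Power calculation (one-sample t-test, normal approximation):
z_β = d · √n - z_{α/2}
z_β = 0.33 · √113 - 1.960
z_β = 0.33 · 10.630 - 1.960
z_β = 1.548

Power = Φ(z_β) = Φ(1.548) ≈ 0.939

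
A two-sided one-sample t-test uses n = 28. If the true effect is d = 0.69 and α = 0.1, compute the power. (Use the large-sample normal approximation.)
Power ≈ 0.98

Power calculation (one-sample t-test, normal approximation):
z_β = d · √n - z_{α/2}
z_β = 0.69 · √28 - 1.645
z_β = 0.69 · 5.292 - 1.645
z_β = 2.006

Power = Φ(z_β) = Φ(2.006) ≈ 0.978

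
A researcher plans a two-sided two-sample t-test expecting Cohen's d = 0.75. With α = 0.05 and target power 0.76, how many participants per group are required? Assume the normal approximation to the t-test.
n = 26 per group

Sample size formula (two-sample t-test, normal approximation):
n = 2 · ((z_{α/2} + z_β) / d)²

z_{α/2} = 1.960 (for α = 0.05, two-sided)
z_β = 0.706 (for power = 0.76)
d = 0.75

n = 2 · ((1.960 + 0.706) / 0.75)²
n = 2 · (3.555)²
n ≈ 25.28
Round up to the next whole number: n = 26 per group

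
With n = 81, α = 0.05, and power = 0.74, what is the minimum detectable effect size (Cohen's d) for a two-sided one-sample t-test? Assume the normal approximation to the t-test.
d ≈ 0.29

Minimum detectable effect (one-sample t-test, normal approximation):
d = (z_{α/2} + z_β) / √n
d = (1.960 + 0.643) / √81
d = 2.603 / 9.000
d ≈ 0.29

By Cohen's convention (0.2 small / 0.5 medium / 0.8 large): small effect.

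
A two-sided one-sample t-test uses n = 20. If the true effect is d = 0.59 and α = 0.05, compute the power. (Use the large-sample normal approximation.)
Power ≈ 0.75

Power calculation (one-sample t-test, normal approximation):
z_β = d · √n - z_{α/2}
z_β = 0.59 · √20 - 1.960
z_β = 0.59 · 4.472 - 1.960
z_β = 0.679

Power = Φ(z_β) = Φ(0.679) ≈ 0.751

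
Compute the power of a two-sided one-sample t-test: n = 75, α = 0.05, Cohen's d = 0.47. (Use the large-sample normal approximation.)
Power ≈ 0.98

Power calculation (one-sample t-test, normal approximation):
z_β = d · √n - z_{α/2}
z_β = 0.47 · √75 - 1.960
z_β = 0.47 · 8.660 - 1.960
z_β = 2.110

Power = Φ(z_β) = Φ(2.110) ≈ 0.983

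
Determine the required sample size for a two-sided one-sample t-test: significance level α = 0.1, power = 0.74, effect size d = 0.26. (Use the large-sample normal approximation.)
n = 78

Sample size formula (one-sample t-test, normal approximation):
n = ((z_{α/2} + z_β) / d)²

z_{α/2} = 1.645 (for α = 0.1, two-sided)
z_β = 0.643 (for power = 0.74)
d = 0.26

n = ((1.645 + 0.643) / 0.26)²
n = (8.800)²
n ≈ 77.44
Round up to the next whole number: n = 78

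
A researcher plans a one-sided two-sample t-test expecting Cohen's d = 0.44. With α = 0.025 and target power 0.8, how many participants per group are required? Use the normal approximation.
n = 82 per group

Sample size formula (two-sample t-test, normal approximation):
n = 2 · ((z_α + z_β) / d)²

z_α = 1.960 (for α = 0.025, one-sided)
z_β = 0.842 (for power = 0.8)
d = 0.44

n = 2 · ((1.960 + 0.842) / 0.44)²
n = 2 · (6.368)²
n ≈ 81.10
Round up to the next whole number: n = 82 per group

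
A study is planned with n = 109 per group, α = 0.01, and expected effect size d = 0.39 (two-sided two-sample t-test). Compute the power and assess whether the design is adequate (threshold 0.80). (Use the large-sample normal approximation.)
Power ≈ 0.62; the study is underpowered (power < 0.80)

Power calculation (two-sample t-test, normal approximation):
z_β = d · √(n/2) - z_{α/2}
z_β = 0.39 · √(109/2) - 2.576
z_β = 0.39 · 7.382 - 2.576
z_β = 0.303

Power = Φ(z_β) = Φ(0.303) ≈ 0.619

Effect size d = 0.39 is small by Cohen's convention (0.2/0.5/0.8).

Threshold: power ≥ 0.80 is conventionally adequate.
Power ≈ 0.62 → the study is underpowered (power < 0.80).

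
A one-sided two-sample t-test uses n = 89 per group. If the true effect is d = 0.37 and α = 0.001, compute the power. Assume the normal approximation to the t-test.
Power ≈ 0.27

Power calculation (two-sample t-test, normal approximation):
z_β = d · √(n/2) - z_α
z_β = 0.37 · √(89/2) - 3.090
z_β = 0.37 · 6.671 - 3.090
z_β = -0.622

Power = Φ(z_β) = Φ(-0.622) ≈ 0.267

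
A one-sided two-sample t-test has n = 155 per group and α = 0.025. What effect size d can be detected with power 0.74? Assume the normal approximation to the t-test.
d ≈ 0.30

Minimum detectable effect (two-sample t-test, normal approximation):
d = (z_α + z_β) / √(n/2)
d = (1.960 + 0.643) / √(155/2)
d = 2.603 / 8.803
d ≈ 0.30

By Cohen's convention (0.2 small / 0.5 medium / 0.8 large): small effect.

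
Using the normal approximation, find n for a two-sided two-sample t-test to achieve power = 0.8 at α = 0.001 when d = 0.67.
n = 77 per group

Sample size formula (two-sample t-test, normal approximation):
n = 2 · ((z_{α/2} + z_β) / d)²

z_{α/2} = 3.291 (for α = 0.001, two-sided)
z_β = 0.842 (for power = 0.8)
d = 0.67

n = 2 · ((3.291 + 0.842) / 0.67)²
n = 2 · (6.169)²
n ≈ 76.11
Round up to the next whole number: n = 77 per group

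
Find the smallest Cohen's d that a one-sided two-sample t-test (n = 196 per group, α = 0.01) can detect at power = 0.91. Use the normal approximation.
d ≈ 0.37

Minimum detectable effect (two-sample t-test, normal approximation):
d = (z_α + z_β) / √(n/2)
d = (2.326 + 1.341) / √(196/2)
d = 3.667 / 9.899
d ≈ 0.37

By Cohen's convention (0.2 small / 0.5 medium / 0.8 large): small effect.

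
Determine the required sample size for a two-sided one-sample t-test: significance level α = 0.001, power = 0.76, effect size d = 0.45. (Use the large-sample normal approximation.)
n = 79

Sample size formula (one-sample t-test, normal approximation):
n = ((z_{α/2} + z_β) / d)²

z_{α/2} = 3.291 (for α = 0.001, two-sided)
z_β = 0.706 (for power = 0.76)
d = 0.45

n = ((3.291 + 0.706) / 0.45)²
n = (8.882)²
n ≈ 78.89
Round up to the next whole number: n = 79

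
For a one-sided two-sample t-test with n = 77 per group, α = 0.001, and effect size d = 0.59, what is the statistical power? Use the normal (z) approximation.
Power ≈ 0.72

Power calculation (two-sample t-test, normal approximation):
z_β = d · √(n/2) - z_α
z_β = 0.59 · √(77/2) - 3.090
z_β = 0.59 · 6.205 - 3.090
z_β = 0.571

Power = Φ(z_β) = Φ(0.571) ≈ 0.716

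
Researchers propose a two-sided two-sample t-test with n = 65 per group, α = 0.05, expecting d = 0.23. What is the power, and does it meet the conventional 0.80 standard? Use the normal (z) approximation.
Power ≈ 0.26; the study is underpowered (power < 0.80)

Power calculation (two-sample t-test, normal approximation):
z_β = d · √(n/2) - z_{α/2}
z_β = 0.23 · √(65/2) - 1.960
z_β = 0.23 · 5.701 - 1.960
z_β = -0.649

Power = Φ(z_β) = Φ(-0.649) ≈ 0.258

Effect size d = 0.23 is small by Cohen's convention (0.2/0.5/0.8).

Threshold: power ≥ 0.80 is conventionally adequate.
Power ≈ 0.26 → the study is underpowered (power < 0.80).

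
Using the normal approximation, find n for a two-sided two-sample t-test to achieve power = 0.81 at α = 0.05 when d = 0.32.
n = 158 per group

Sample size formula (two-sample t-test, normal approximation):
n = 2 · ((z_{α/2} + z_β) / d)²

z_{α/2} = 1.960 (for α = 0.05, two-sided)
z_β = 0.878 (for power = 0.81)
d = 0.32

n = 2 · ((1.960 + 0.878) / 0.32)²
n = 2 · (8.869)²
n ≈ 157.32
Round up to the next whole number: n = 158 per group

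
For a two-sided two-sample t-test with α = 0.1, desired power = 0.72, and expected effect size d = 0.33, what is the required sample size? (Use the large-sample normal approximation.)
n = 92 per group

Sample size formula (two-sample t-test, normal approximation):
n = 2 · ((z_{α/2} + z_β) / d)²

z_{α/2} = 1.645 (for α = 0.1, two-sided)
z_β = 0.583 (for power = 0.72)
d = 0.33

n = 2 · ((1.645 + 0.583) / 0.33)²
n = 2 · (6.752)²
n ≈ 91.18
Round up to the next whole number: n = 92 per group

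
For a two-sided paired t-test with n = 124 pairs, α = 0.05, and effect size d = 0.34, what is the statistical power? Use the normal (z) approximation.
Power ≈ 0.97

Power calculation (paired t-test, normal approximation):
z_β = d · √n - z_{α/2}
z_β = 0.34 · √124 - 1.960
z_β = 0.34 · 11.136 - 1.960
z_β = 1.826

Power = Φ(z_β) = Φ(1.826) ≈ 0.966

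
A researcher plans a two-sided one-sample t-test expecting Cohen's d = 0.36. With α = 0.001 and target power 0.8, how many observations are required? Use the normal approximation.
n = 132

Sample size formula (one-sample t-test, normal approximation):
n = ((z_{α/2} + z_β) / d)²

z_{α/2} = 3.291 (for α = 0.001, two-sided)
z_β = 0.842 (for power = 0.8)
d = 0.36

n = ((3.291 + 0.842) / 0.36)²
n = (11.481)²
n ≈ 131.81
Round up to the next whole number: n = 132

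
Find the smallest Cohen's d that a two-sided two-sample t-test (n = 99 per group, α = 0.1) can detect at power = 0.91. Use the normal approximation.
d ≈ 0.42

Minimum detectable effect (two-sample t-test, normal approximation):
d = (z_{α/2} + z_β) / √(n/2)
d = (1.645 + 1.341) / √(99/2)
d = 2.986 / 7.036
d ≈ 0.42

By Cohen's convention (0.2 small / 0.5 medium / 0.8 large): small effect.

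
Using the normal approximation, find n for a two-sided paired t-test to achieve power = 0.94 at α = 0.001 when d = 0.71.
n = 47 pairs

Sample size formula (paired t-test, normal approximation):
n = ((z_{α/2} + z_β) / d)²

z_{α/2} = 3.291 (for α = 0.001, two-sided)
z_β = 1.555 (for power = 0.94)
d = 0.71

n = ((3.291 + 1.555) / 0.71)²
n = (6.825)²
n ≈ 46.58
Round up to the next whole number: n = 47 pairs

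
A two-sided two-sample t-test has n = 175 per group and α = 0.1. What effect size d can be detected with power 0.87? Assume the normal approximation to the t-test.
d ≈ 0.30

Minimum detectable effect (two-sample t-test, normal approximation):
d = (z_{α/2} + z_β) / √(n/2)
d = (1.645 + 1.126) / √(175/2)
d = 2.771 / 9.354
d ≈ 0.30

By Cohen's convention (0.2 small / 0.5 medium / 0.8 large): small effect.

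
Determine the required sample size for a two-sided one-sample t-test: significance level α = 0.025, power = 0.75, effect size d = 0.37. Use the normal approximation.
n = 63

Sample size formula (one-sample t-test, normal approximation):
n = ((z_{α/2} + z_β) / d)²

z_{α/2} = 2.241 (for α = 0.025, two-sided)
z_β = 0.674 (for power = 0.75)
d = 0.37

n = ((2.241 + 0.674) / 0.37)²
n = (7.878)²
n ≈ 62.06
Round up to the next whole number: n = 63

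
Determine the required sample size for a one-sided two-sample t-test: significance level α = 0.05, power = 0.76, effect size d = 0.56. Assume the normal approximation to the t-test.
n = 36 per group

Sample size formula (two-sample t-test, normal approximation):
n = 2 · ((z_α + z_β) / d)²

z_α = 1.645 (for α = 0.05, one-sided)
z_β = 0.706 (for power = 0.76)
d = 0.56

n = 2 · ((1.645 + 0.706) / 0.56)²
n = 2 · (4.198)²
n ≈ 35.25
Round up to the next whole number: n = 36 per group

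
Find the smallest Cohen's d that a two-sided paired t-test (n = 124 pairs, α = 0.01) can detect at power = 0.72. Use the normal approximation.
d ≈ 0.28

Minimum detectable effect (paired t-test, normal approximation):
d = (z_{α/2} + z_β) / √n
d = (2.576 + 0.583) / √124
d = 3.159 / 11.136
d ≈ 0.28

By Cohen's convention (0.2 small / 0.5 medium / 0.8 large): small effect.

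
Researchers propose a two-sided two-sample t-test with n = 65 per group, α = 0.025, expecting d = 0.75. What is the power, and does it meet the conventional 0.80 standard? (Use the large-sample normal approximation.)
Power ≈ 0.98; the study is adequately powered (power ≥ 0.80)

Power calculation (two-sample t-test, normal approximation):
z_β = d · √(n/2) - z_{α/2}
z_β = 0.75 · √(65/2) - 2.241
z_β = 0.75 · 5.701 - 2.241
z_β = 2.034

Power = Φ(z_β) = Φ(2.034) ≈ 0.979

Effect size d = 0.75 is medium by Cohen's convention (0.2/0.5/0.8).

Threshold: power ≥ 0.80 is conventionally adequate.
Power ≈ 0.98 → the study is adequately powered (power ≥ 0.80).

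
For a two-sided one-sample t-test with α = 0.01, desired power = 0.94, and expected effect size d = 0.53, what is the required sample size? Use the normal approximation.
n = 61

Sample size formula (one-sample t-test, normal approximation):
n = ((z_{α/2} + z_β) / d)²

z_{α/2} = 2.576 (for α = 0.01, two-sided)
z_β = 1.555 (for power = 0.94)
d = 0.53

n = ((2.576 + 1.555) / 0.53)²
n = (7.794)²
n ≈ 60.75
Round up to the next whole number: n = 61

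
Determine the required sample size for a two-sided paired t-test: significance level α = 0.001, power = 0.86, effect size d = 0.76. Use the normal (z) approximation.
n = 34 pairs

Sample size formula (paired t-test, normal approximation):
n = ((z_{α/2} + z_β) / d)²

z_{α/2} = 3.291 (for α = 0.001, two-sided)
z_β = 1.080 (for power = 0.86)
d = 0.76

n = ((3.291 + 1.080) / 0.76)²
n = (5.751)²
n ≈ 33.07
Round up to the next whole number: n = 34 pairs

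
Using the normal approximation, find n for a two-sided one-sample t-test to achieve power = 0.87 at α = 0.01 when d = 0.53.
n = 49

Sample size formula (one-sample t-test, normal approximation):
n = ((z_{α/2} + z_β) / d)²

z_{α/2} = 2.576 (for α = 0.01, two-sided)
z_β = 1.126 (for power = 0.87)
d = 0.53

n = ((2.576 + 1.126) / 0.53)²
n = (6.985)²
n ≈ 48.79
Round up to the next whole number: n = 49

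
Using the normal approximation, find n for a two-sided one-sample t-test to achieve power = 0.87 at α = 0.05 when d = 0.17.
n = 330

Sample size formula (one-sample t-test, normal approximation):
n = ((z_{α/2} + z_β) / d)²

z_{α/2} = 1.960 (for α = 0.05, two-sided)
z_β = 1.126 (for power = 0.87)
d = 0.17

n = ((1.960 + 1.126) / 0.17)²
n = (18.153)²
n ≈ 329.53
Round up to the next whole number: n = 330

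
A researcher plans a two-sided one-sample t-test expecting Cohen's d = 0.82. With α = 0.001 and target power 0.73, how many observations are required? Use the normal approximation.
n = 23

Sample size formula (one-sample t-test, normal approximation):
n = ((z_{α/2} + z_β) / d)²

z_{α/2} = 3.291 (for α = 0.001, two-sided)
z_β = 0.613 (for power = 0.73)
d = 0.82

n = ((3.291 + 0.613) / 0.82)²
n = (4.761)²
n ≈ 22.67
Round up to the next whole number: n = 23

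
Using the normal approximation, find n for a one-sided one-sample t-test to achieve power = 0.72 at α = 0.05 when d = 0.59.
n = 15

Sample size formula (one-sample t-test, normal approximation):
n = ((z_α + z_β) / d)²

z_α = 1.645 (for α = 0.05, one-sided)
z_β = 0.583 (for power = 0.72)
d = 0.59

n = ((1.645 + 0.583) / 0.59)²
n = (3.776)²
n ≈ 14.26
Round up to the next whole number: n = 15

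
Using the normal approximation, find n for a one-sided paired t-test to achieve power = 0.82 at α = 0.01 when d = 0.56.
n = 34 pairs

Sample size formula (paired t-test, normal approximation):
n = ((z_α + z_β) / d)²

z_α = 2.326 (for α = 0.01, one-sided)
z_β = 0.915 (for power = 0.82)
d = 0.56

n = ((2.326 + 0.915) / 0.56)²
n = (5.788)²
n ≈ 33.50
Round up to the next whole number: n = 34 pairs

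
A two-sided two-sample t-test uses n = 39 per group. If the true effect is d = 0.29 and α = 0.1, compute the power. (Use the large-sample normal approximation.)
Power ≈ 0.36

Power calculation (two-sample t-test, normal approximation):
z_β = d · √(n/2) - z_{α/2}
z_β = 0.29 · √(39/2) - 1.645
z_β = 0.29 · 4.416 - 1.645
z_β = -0.364

Power = Φ(z_β) = Φ(-0.364) ≈ 0.358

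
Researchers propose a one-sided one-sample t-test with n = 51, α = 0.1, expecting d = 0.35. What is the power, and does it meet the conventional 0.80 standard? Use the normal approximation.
Power ≈ 0.89; the study is adequately powered (power ≥ 0.80)

Power calculation (one-sample t-test, normal approximation):
z_β = d · √n - z_α
z_β = 0.35 · √51 - 1.282
z_β = 0.35 · 7.141 - 1.282
z_β = 1.218

Power = Φ(z_β) = Φ(1.218) ≈ 0.888

Effect size d = 0.35 is small by Cohen's convention (0.2/0.5/0.8).

Threshold: power ≥ 0.80 is conventionally adequate.
Power ≈ 0.89 → the study is adequately powered (power ≥ 0.80).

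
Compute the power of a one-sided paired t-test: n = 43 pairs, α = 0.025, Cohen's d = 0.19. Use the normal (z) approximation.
Power ≈ 0.24

Power calculation (paired t-test, normal approximation):
z_β = d · √n - z_α
z_β = 0.19 · √43 - 1.960
z_β = 0.19 · 6.557 - 1.960
z_β = -0.714

Power = Φ(z_β) = Φ(-0.714) ≈ 0.238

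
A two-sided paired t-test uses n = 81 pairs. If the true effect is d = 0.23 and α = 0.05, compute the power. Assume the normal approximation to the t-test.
Power ≈ 0.54

Power calculation (paired t-test, normal approximation):
z_β = d · √n - z_{α/2}
z_β = 0.23 · √81 - 1.960
z_β = 0.23 · 9.000 - 1.960
z_β = 0.110

Power = Φ(z_β) = Φ(0.110) ≈ 0.544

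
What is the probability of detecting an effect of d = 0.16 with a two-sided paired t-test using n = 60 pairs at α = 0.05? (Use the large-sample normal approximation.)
Power ≈ 0.24

Power calculation (paired t-test, normal approximation):
z_β = d · √n - z_{α/2}
z_β = 0.16 · √60 - 1.960
z_β = 0.16 · 7.746 - 1.960
z_β = -0.721

Power = Φ(z_β) = Φ(-0.721) ≈ 0.236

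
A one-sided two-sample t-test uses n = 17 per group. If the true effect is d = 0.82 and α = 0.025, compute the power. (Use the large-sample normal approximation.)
Power ≈ 0.67

Power calculation (two-sample t-test, normal approximation):
z_β = d · √(n/2) - z_α
z_β = 0.82 · √(17/2) - 1.960
z_β = 0.82 · 2.915 - 1.960
z_β = 0.431

Power = Φ(z_β) = Φ(0.431) ≈ 0.667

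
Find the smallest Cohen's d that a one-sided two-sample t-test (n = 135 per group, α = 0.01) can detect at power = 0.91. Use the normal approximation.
d ≈ 0.45

Minimum detectable effect (two-sample t-test, normal approximation):
d = (z_α + z_β) / √(n/2)
d = (2.326 + 1.341) / √(135/2)
d = 3.667 / 8.216
d ≈ 0.45

By Cohen's convention (0.2 small / 0.5 medium / 0.8 large): small effect.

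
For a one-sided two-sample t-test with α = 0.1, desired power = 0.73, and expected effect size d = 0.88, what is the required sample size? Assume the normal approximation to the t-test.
n = 10 per group

Sample size formula (two-sample t-test, normal approximation):
n = 2 · ((z_α + z_β) / d)²

z_α = 1.282 (for α = 0.1, one-sided)
z_β = 0.613 (for power = 0.73)
d = 0.88

n = 2 · ((1.282 + 0.613) / 0.88)²
n = 2 · (2.153)²
n ≈ 9.27
Round up to the next whole number: n = 10 per group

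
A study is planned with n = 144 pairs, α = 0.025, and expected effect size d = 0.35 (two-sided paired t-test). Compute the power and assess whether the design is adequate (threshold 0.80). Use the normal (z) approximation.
Power ≈ 0.97; the study is adequately powered (power ≥ 0.80)

Power calculation (paired t-test, normal approximation):
z_β = d · √n - z_{α/2}
z_β = 0.35 · √144 - 2.241
z_β = 0.35 · 12.000 - 2.241
z_β = 1.959

Power = Φ(z_β) = Φ(1.959) ≈ 0.975

Effect size d = 0.35 is small by Cohen's convention (0.2/0.5/0.8).

Threshold: power ≥ 0.80 is conventionally adequate.
Power ≈ 0.97 → the study is adequately powered (power ≥ 0.80).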